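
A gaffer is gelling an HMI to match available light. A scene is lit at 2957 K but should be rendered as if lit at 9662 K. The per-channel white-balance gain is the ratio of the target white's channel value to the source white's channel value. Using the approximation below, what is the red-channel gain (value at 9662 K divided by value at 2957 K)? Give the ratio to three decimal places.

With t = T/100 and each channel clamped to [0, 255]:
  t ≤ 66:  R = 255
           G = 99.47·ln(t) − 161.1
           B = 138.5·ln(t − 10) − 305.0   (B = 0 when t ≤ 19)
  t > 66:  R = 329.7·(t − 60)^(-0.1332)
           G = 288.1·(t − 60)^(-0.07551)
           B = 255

0.800

At 2957 K (t = 29.57):
  R = 255 by definition for t ≤ 66.
At 9662 K (t = 96.62):
  R = 329.7·(96.62 − 60)^(-0.1332) = 329.7·36.62^(-0.1332) = 329.7·0.61903 = 204.095.
Gain = 204.095 / 255.000 = 0.8004 → 0.800.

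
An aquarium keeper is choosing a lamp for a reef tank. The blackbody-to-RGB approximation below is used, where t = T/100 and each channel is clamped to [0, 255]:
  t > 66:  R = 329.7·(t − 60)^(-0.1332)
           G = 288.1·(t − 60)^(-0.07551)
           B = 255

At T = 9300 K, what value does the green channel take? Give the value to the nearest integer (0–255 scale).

221

t = 9300/100 = 93; the t > 66 branch applies.
G = 288.1·(93 − 60)^(-0.07551) = 288.1·33^(-0.07551) = 288.1·0.76796 = 221.248.
Rounded: 221.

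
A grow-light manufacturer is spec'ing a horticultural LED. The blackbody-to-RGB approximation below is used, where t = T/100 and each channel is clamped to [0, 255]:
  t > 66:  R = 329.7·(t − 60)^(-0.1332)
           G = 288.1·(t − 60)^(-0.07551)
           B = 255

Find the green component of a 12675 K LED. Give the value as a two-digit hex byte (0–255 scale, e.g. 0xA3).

t = 12675/100 = 126.75; the t > 66 branch applies.
G = 288.1·(126.75 − 60)^(-0.07551) = 288.1·66.75^(-0.07551) = 288.1·0.72817 = 209.787.
Rounded: 210; in hex, 0xD2.

0xD2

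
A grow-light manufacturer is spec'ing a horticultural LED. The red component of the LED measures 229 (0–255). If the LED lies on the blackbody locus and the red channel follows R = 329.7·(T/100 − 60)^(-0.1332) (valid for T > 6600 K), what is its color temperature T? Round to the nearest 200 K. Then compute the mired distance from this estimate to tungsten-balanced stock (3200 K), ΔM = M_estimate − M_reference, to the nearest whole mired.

(t − 60)^(-0.1332) = 229/329.7 = 0.69457.
t − 60 = 0.69457^(1/-0.1332) = 0.69457^(-7.508) = 15.428, so t = 75.428.
T = 100·t = 7543 K → 7600 K to the nearest 200 K.
M_estimate = 10⁶/7600 = 131.58; M_reference = 10⁶/3200 = 312.50.
ΔM = 131.58 − 312.50 = -180.92 → -181 mireds.

-181 mireds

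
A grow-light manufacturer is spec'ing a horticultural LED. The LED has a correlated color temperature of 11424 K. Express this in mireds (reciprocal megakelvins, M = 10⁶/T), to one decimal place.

87.5 mireds

M = 10⁶ / 11424 = 87.535 → 87.5 mireds.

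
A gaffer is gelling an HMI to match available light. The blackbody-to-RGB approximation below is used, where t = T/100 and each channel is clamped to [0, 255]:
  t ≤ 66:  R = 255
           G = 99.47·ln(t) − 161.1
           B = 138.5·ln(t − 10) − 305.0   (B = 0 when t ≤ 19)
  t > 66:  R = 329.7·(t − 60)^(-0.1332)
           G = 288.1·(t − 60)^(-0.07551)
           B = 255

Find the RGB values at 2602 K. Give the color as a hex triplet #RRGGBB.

t = 2602/100 = 26.02; the t ≤ 66 branch applies.
R = 255 by definition for t ≤ 66.
G = 99.47·ln 26.02 − 161.1 = 99.47·3.2589 − 161.1 = 163.059.
B = 138.5·ln(26.02 − 10) − 305.0 = 138.5·ln 16.02 − 305.0 = 138.5·2.7738 − 305.0 = 79.177.
Rounded: (255, 163, 79).
In hex: #FFA34F.

#FFA34F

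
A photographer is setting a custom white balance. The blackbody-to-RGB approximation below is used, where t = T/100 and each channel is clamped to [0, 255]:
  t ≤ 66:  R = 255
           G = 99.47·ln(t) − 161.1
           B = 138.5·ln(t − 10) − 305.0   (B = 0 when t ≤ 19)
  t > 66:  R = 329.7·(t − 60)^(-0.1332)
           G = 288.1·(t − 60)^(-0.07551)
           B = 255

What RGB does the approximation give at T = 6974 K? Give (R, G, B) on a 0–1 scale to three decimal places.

(0.955, 0.951, 1.000)

t = 6974/100 = 69.74; the t > 66 branch applies.
R = 329.7·(69.74 − 60)^(-0.1332) = 329.7·9.74^(-0.1332) = 329.7·0.73845 = 243.469.
G = 288.1·(69.74 − 60)^(-0.07551) = 288.1·9.74^(-0.07551) = 288.1·0.84208 = 242.604.
B = 255 by definition for t > 66.
Dividing each by 255: (0.9548, 0.9514, 1.0000) → (0.955, 0.951, 1.000).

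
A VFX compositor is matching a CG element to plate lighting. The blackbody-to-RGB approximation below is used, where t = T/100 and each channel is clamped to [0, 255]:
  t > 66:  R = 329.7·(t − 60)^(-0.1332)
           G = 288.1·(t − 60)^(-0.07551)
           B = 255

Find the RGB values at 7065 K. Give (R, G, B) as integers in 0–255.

(241, 241, 255)

t = 7065/100 = 70.65; the t > 66 branch applies.
R = 329.7·(70.65 − 60)^(-0.1332) = 329.7·10.65^(-0.1332) = 329.7·0.72972 = 240.589.
G = 288.1·(70.65 − 60)^(-0.07551) = 288.1·10.65^(-0.07551) = 288.1·0.83642 = 240.973.
B = 255 by definition for t > 66.
Rounded: (241, 241, 255).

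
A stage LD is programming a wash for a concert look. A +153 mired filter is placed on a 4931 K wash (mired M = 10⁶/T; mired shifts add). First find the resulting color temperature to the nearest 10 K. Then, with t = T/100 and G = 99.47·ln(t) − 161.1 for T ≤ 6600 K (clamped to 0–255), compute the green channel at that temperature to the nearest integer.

171

M_in = 10⁶/4931 = 202.80; M_out = 202.80 + (+153) = 355.80.
T_out = 10⁶/355.80 = 2810.6 K → 2810 K; t = 28.1.
G = 99.47·ln 28.1 − 161.1 = 99.47·3.3358 − 161.1 = 170.709.
Rounded: 171.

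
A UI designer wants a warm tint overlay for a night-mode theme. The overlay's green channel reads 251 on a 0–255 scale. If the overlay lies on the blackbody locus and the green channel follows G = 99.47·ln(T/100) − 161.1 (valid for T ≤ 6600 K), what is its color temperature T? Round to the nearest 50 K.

ln t = (251 + 161.1) / 99.47 = 4.1430.
t = e^4.1430 = 62.989.
T = 100·t = 6299 K → 6300 K to the nearest 50 K.

6300 K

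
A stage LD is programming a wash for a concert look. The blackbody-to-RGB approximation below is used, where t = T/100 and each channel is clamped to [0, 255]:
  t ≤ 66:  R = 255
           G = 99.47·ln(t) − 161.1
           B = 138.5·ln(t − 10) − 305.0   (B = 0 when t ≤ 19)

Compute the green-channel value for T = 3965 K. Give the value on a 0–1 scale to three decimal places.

t = 3965/100 = 39.65; the t ≤ 66 branch applies.
G = 99.47·ln 39.65 − 161.1 = 99.47·3.6801 − 161.1 = 204.959.
On a 0–1 scale: 204.959/255 = 0.8038 → 0.804.

0.804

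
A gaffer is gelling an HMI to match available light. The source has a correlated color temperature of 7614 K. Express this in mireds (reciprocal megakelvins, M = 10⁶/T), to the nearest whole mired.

M = 10⁶ / 7614 = 131.337 → 131 mireds.

131 mireds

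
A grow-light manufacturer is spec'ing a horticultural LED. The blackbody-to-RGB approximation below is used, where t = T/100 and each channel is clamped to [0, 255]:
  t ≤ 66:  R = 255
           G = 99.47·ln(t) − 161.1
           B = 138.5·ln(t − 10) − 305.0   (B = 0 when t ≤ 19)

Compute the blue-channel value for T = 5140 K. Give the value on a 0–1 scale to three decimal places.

0.826

t = 5140/100 = 51.4; the t ≤ 66 branch applies.
B = 138.5·ln(51.4 − 10) − 305.0 = 138.5·ln 41.4 − 305.0 = 138.5·3.7233 − 305.0 = 210.674.
On a 0–1 scale: 210.674/255 = 0.8262 → 0.826.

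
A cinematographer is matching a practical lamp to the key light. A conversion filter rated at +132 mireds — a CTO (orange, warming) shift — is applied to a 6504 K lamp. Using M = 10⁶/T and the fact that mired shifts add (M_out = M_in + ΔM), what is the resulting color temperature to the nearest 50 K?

M_in = 10⁶/6504 = 153.75 mireds.
M_out = 153.75 + (+132) = 285.75 mireds.
T_out = 10⁶/285.75 = 3499.5 K → 3500 K.

3500 K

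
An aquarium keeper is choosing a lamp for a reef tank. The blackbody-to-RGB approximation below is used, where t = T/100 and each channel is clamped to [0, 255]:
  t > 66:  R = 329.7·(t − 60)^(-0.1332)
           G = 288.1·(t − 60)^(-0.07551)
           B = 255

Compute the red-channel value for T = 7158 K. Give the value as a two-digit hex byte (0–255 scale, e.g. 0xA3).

0xEE

t = 7158/100 = 71.58; the t > 66 branch applies.
R = 329.7·(71.58 − 60)^(-0.1332) = 329.7·11.58^(-0.1332) = 329.7·0.72163 = 237.921.
Rounded: 238; in hex, 0xEE.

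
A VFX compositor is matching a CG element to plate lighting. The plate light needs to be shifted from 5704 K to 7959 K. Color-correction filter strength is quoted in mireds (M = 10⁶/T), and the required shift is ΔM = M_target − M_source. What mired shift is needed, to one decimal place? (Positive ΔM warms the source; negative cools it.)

M_source = 10⁶/5704 = 175.316; M_target = 10⁶/7959 = 125.644.
ΔM = 125.644 − 175.316 = -49.672 → -49.7 mireds, a cooling shift.

-49.7 mireds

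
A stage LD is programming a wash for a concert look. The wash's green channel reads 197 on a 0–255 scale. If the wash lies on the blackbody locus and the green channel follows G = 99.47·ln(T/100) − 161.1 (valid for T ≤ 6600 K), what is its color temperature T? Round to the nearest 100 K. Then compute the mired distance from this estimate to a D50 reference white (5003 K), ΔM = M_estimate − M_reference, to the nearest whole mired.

+70 mireds

ln t = (197 + 161.1) / 99.47 = 3.6001.
t = e^3.6001 = 36.601.
T = 100·t = 3660 K → 3700 K to the nearest 100 K.
M_estimate = 10⁶/3700 = 270.27; M_reference = 10⁶/5003 = 199.88.
ΔM = 270.27 − 199.88 = 70.39 → +70 mireds.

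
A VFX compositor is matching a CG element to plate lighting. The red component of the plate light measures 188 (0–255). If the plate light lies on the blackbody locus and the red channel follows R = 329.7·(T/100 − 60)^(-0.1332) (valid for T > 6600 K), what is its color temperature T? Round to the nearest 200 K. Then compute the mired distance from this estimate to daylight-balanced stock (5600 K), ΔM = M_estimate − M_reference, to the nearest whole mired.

(t − 60)^(-0.1332) = 188/329.7 = 0.57022.
t − 60 = 0.57022^(1/-0.1332) = 0.57022^(-7.508) = 67.848, so t = 127.848.
T = 100·t = 12785 K → 12800 K to the nearest 200 K.
M_estimate = 10⁶/12800 = 78.12; M_reference = 10⁶/5600 = 178.57.
ΔM = 78.12 − 178.57 = -100.45 → -100 mireds.

-100 mireds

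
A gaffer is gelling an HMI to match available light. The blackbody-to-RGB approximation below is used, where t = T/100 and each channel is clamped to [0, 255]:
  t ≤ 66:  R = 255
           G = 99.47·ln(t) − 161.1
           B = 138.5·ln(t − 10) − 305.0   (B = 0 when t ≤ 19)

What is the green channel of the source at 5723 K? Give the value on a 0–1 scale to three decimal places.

0.947

t = 5723/100 = 57.23; the t ≤ 66 branch applies.
G = 99.47·ln 57.23 − 161.1 = 99.47·4.0471 − 161.1 = 241.463.
On a 0–1 scale: 241.463/255 = 0.9469 → 0.947.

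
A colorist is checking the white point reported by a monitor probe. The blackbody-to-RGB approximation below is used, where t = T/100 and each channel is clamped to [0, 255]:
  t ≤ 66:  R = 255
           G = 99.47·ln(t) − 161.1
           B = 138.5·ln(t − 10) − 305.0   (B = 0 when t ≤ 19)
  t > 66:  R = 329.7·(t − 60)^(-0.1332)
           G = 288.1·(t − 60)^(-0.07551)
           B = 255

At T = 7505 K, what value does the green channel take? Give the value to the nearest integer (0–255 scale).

235

t = 7505/100 = 75.05; the t > 66 branch applies.
G = 288.1·(75.05 − 60)^(-0.07551) = 288.1·15.05^(-0.07551) = 288.1·0.81486 = 234.762.
Rounded: 235.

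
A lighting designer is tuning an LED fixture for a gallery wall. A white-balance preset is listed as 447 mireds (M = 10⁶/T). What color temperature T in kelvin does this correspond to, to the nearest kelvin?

T = 10⁶ / 447 = 2237.14 K → 2237 K.

2237 K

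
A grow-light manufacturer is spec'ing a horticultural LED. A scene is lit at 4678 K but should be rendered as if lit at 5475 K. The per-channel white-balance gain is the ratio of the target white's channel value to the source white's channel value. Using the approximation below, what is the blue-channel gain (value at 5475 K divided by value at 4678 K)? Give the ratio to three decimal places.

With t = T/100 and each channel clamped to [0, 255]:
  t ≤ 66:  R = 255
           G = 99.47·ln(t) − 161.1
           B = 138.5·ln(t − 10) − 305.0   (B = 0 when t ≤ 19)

1.140

At 4678 K (t = 46.78):
  B = 138.5·ln(46.78 − 10) − 305.0 = 138.5·ln 36.78 − 305.0 = 138.5·3.6050 − 305.0 = 194.286.
At 5475 K (t = 54.75):
  B = 138.5·ln(54.75 − 10) − 305.0 = 138.5·ln 44.75 − 305.0 = 138.5·3.8011 − 305.0 = 221.451.
Gain = 221.451 / 194.286 = 1.1398 → 1.140.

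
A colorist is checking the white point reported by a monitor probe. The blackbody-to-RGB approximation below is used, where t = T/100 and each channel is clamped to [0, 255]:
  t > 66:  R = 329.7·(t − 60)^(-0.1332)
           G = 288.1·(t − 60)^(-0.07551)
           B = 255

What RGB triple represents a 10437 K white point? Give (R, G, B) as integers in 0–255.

(199, 216, 255)

t = 10437/100 = 104.37; the t > 66 branch applies.
R = 329.7·(104.37 − 60)^(-0.1332) = 329.7·44.37^(-0.1332) = 329.7·0.60340 = 198.942.
G = 288.1·(104.37 − 60)^(-0.07551) = 288.1·44.37^(-0.07551) = 288.1·0.75098 = 216.357.
B = 255 by definition for t > 66.
Rounded: (199, 216, 255).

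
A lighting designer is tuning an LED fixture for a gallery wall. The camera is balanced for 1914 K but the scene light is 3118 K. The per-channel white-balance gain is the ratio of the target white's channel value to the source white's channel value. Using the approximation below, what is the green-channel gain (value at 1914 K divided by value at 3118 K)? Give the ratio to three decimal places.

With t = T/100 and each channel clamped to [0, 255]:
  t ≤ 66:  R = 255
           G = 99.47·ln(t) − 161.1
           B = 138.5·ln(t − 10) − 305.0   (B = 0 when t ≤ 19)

At 3118 K (t = 31.18):
  G = 99.47·ln 31.18 − 161.1 = 99.47·3.4398 − 161.1 = 181.055.
At 1914 K (t = 19.14):
  G = 99.47·ln 19.14 − 161.1 = 99.47·2.9518 − 161.1 = 132.514.
Gain = 132.514 / 181.055 = 0.7319 → 0.732.

0.732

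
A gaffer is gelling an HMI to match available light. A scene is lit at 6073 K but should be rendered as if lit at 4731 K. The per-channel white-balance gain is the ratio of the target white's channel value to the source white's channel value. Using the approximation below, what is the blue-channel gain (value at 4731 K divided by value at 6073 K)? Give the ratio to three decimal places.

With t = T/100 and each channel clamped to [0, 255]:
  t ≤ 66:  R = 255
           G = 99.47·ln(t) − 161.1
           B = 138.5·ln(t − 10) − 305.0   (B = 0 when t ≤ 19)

0.822

At 6073 K (t = 60.73):
  B = 138.5·ln(60.73 − 10) − 305.0 = 138.5·ln 50.73 − 305.0 = 138.5·3.9265 − 305.0 = 238.823.
At 4731 K (t = 47.31):
  B = 138.5·ln(47.31 − 10) − 305.0 = 138.5·ln 37.31 − 305.0 = 138.5·3.6193 − 305.0 = 196.268.
Gain = 196.268 / 238.823 = 0.8218 → 0.822.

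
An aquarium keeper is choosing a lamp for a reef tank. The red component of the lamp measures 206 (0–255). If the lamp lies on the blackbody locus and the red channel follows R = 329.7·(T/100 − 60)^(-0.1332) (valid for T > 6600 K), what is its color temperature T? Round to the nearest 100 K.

9400 K

(t − 60)^(-0.1332) = 206/329.7 = 0.62481.
t − 60 = 0.62481^(1/-0.1332) = 0.62481^(-7.508) = 34.152, so t = 94.152.
T = 100·t = 9415 K → 9400 K to the nearest 100 K.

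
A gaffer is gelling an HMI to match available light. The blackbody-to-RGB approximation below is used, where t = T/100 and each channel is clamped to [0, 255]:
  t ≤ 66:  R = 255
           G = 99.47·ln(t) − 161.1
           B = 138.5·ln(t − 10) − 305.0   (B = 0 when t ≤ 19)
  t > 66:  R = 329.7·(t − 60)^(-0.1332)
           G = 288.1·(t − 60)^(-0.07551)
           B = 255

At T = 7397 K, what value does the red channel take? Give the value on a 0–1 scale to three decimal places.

0.910

t = 7397/100 = 73.97; the t > 66 branch applies.
R = 329.7·(73.97 − 60)^(-0.1332) = 329.7·13.97^(-0.1332) = 329.7·0.70382 = 232.049.
On a 0–1 scale: 232.049/255 = 0.9100 → 0.910.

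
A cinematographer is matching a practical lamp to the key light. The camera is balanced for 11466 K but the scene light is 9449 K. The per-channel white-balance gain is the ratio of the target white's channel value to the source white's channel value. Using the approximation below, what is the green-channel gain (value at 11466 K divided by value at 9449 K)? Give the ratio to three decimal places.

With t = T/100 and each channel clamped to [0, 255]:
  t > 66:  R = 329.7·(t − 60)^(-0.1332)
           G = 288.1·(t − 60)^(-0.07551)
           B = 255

At 9449 K (t = 94.49):
  G = 288.1·(94.49 − 60)^(-0.07551) = 288.1·34.49^(-0.07551) = 288.1·0.76540 = 220.512.
At 11466 K (t = 114.66):
  G = 288.1·(114.66 − 60)^(-0.07551) = 288.1·54.66^(-0.07551) = 288.1·0.73925 = 212.977.
Gain = 212.977 / 220.512 = 0.9658 → 0.966.

0.966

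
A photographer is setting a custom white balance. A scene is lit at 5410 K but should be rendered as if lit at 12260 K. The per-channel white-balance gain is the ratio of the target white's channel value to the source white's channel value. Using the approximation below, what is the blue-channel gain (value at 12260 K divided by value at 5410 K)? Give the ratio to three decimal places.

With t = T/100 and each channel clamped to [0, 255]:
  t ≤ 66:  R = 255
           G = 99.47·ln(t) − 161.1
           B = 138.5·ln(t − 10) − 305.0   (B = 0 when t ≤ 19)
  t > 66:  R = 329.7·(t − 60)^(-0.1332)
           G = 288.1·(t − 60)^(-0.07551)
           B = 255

1.162

At 5410 K (t = 54.1):
  B = 138.5·ln(54.1 − 10) − 305.0 = 138.5·ln 44.1 − 305.0 = 138.5·3.7865 − 305.0 = 219.425.
At 12260 K (t = 122.6):
  B = 255 by definition for t > 66.
Gain = 255.000 / 219.425 = 1.1621 → 1.162.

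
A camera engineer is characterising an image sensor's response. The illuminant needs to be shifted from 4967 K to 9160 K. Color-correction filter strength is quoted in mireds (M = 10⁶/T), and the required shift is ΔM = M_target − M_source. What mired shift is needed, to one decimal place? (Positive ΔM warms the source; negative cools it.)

M_source = 10⁶/4967 = 201.329; M_target = 10⁶/9160 = 109.170.
ΔM = 109.170 − 201.329 = -92.158 → -92.2 mireds, a cooling shift.

-92.2 mireds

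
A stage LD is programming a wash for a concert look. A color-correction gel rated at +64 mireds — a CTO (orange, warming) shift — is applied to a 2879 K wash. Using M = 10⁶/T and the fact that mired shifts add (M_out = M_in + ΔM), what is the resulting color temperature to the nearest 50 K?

M_in = 10⁶/2879 = 347.34 mireds.
M_out = 347.34 + (+64) = 411.34 mireds.
T_out = 10⁶/411.34 = 2431.1 K → 2450 K.

2450 K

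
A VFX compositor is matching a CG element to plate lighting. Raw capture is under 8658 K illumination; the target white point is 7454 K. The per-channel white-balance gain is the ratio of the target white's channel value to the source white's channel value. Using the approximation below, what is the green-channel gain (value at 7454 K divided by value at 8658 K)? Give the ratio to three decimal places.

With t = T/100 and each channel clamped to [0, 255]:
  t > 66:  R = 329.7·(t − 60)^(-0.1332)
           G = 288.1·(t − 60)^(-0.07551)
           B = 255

At 8658 K (t = 86.58):
  G = 288.1·(86.58 − 60)^(-0.07551) = 288.1·26.58^(-0.07551) = 288.1·0.78061 = 224.893.
At 7454 K (t = 74.54):
  G = 288.1·(74.54 − 60)^(-0.07551) = 288.1·14.54^(-0.07551) = 288.1·0.81699 = 235.374.
Gain = 235.374 / 224.893 = 1.0466 → 1.047.

1.047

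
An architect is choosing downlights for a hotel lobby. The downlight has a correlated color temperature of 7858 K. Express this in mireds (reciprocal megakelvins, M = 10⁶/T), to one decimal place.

M = 10⁶ / 7858 = 127.259 → 127.3 mireds.

127.3 mireds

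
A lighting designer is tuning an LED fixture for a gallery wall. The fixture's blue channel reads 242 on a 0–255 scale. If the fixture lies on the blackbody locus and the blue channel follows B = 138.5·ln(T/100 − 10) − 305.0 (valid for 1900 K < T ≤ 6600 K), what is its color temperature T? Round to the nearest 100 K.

ln(t − 10) = (242 + 305.0) / 138.5 = 3.9495.
t − 10 = e^3.9495 = 51.907, so t = 61.907.
T = 100·t = 6191 K → 6200 K to the nearest 100 K.

6200 K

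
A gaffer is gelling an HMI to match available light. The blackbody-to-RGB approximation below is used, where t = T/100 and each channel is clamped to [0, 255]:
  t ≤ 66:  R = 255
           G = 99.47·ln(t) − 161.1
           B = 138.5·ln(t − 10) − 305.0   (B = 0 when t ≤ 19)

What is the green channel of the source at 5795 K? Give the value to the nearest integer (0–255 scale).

243

t = 5795/100 = 57.95; the t ≤ 66 branch applies.
G = 99.47·ln 57.95 − 161.1 = 99.47·4.0596 − 161.1 = 242.706.
Rounded: 243.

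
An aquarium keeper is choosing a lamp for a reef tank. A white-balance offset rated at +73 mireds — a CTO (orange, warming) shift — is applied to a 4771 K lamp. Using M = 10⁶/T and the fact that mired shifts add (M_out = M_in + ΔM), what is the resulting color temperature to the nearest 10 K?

M_in = 10⁶/4771 = 209.60 mireds.
M_out = 209.60 + (+73) = 282.60 mireds.
T_out = 10⁶/282.60 = 3538.6 K → 3540 K.

3540 K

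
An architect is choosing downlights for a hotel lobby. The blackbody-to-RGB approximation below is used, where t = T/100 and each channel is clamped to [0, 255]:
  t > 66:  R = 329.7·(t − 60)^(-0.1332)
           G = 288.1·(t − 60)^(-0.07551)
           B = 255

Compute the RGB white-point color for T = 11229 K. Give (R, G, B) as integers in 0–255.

(195, 214, 255)

t = 11229/100 = 112.29; the t > 66 branch applies.
R = 329.7·(112.29 − 60)^(-0.1332) = 329.7·52.29^(-0.1332) = 329.7·0.59035 = 194.637.
G = 288.1·(112.29 − 60)^(-0.07551) = 288.1·52.29^(-0.07551) = 288.1·0.74172 = 213.691.
B = 255 by definition for t > 66.
Rounded: (195, 214, 255).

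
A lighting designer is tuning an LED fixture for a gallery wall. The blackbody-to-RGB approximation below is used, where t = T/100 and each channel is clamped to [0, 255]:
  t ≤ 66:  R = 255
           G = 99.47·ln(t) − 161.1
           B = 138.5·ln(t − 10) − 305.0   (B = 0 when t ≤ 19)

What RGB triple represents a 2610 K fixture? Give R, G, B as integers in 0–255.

t = 2610/100 = 26.1; the t ≤ 66 branch applies.
R = 255 by definition for t ≤ 66.
G = 99.47·ln 26.1 − 161.1 = 99.47·3.2619 − 161.1 = 163.365.
B = 138.5·ln(26.1 − 10) − 305.0 = 138.5·ln 16.1 − 305.0 = 138.5·2.7788 − 305.0 = 79.866.
Rounded: (255, 163, 80).

R=255, G=163, B=80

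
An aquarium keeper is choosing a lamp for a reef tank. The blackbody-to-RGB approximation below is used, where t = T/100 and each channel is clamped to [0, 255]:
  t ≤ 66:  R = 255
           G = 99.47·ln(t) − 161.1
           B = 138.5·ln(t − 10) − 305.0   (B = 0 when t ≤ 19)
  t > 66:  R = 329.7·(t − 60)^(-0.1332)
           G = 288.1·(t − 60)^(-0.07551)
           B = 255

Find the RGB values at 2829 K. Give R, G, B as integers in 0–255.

t = 2829/100 = 28.29; the t ≤ 66 branch applies.
R = 255 by definition for t ≤ 66.
G = 99.47·ln 28.29 − 161.1 = 99.47·3.3425 − 161.1 = 171.379.
B = 138.5·ln(28.29 − 10) − 305.0 = 138.5·ln 18.29 − 305.0 = 138.5·2.9064 − 305.0 = 97.530.
Rounded: (255, 171, 98).

R=255, G=171, B=98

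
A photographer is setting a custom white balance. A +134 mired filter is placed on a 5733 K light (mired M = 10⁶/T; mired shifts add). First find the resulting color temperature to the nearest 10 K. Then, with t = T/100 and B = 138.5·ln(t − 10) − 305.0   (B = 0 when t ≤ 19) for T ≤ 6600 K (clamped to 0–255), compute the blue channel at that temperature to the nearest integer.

M_in = 10⁶/5733 = 174.43; M_out = 174.43 + (+134) = 308.43.
T_out = 10⁶/308.43 = 3242.2 K → 3240 K; t = 32.4.
B = 138.5·ln(32.4 − 10) − 305.0 = 138.5·ln 22.4 − 305.0 = 138.5·3.1091 − 305.0 = 125.605.
Rounded: 126.

126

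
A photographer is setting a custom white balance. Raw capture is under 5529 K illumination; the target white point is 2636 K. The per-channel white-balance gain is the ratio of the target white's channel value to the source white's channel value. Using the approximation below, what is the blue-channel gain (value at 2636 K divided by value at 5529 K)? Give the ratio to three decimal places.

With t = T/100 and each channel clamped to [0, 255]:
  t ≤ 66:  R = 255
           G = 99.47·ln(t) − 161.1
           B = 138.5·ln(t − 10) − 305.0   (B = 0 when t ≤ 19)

0.368

At 5529 K (t = 55.29):
  B = 138.5·ln(55.29 − 10) − 305.0 = 138.5·ln 45.29 − 305.0 = 138.5·3.8131 − 305.0 = 223.112.
At 2636 K (t = 26.36):
  B = 138.5·ln(26.36 − 10) − 305.0 = 138.5·ln 16.36 − 305.0 = 138.5·2.7948 − 305.0 = 82.085.
Gain = 82.085 / 223.112 = 0.3679 → 0.368.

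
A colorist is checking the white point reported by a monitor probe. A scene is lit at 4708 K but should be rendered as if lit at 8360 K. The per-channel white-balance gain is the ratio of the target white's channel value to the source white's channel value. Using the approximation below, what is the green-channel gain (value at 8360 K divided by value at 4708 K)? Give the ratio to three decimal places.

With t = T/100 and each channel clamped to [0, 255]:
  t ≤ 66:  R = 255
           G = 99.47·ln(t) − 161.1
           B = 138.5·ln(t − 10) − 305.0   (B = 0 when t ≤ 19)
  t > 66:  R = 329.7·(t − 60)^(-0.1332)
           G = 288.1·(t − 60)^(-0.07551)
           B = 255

1.022

At 4708 K (t = 47.08):
  G = 99.47·ln 47.08 − 161.1 = 99.47·3.8518 − 161.1 = 222.043.
At 8360 K (t = 83.6):
  G = 288.1·(83.6 − 60)^(-0.07551) = 288.1·23.6^(-0.07551) = 288.1·0.78765 = 226.921.
Gain = 226.921 / 222.043 = 1.0220 → 1.022.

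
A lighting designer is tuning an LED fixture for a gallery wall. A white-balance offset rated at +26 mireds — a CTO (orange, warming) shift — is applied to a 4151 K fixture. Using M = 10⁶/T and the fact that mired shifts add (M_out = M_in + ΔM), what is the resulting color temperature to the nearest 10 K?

M_in = 10⁶/4151 = 240.91 mireds.
M_out = 240.91 + (+26) = 266.91 mireds.
T_out = 10⁶/266.91 = 3746.6 K → 3750 K.

3750 K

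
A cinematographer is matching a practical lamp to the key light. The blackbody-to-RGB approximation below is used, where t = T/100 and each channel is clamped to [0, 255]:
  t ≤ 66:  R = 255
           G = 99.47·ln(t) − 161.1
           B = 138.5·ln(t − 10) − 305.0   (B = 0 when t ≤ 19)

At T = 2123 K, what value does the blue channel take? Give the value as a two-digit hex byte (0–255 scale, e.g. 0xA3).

0x1E

t = 2123/100 = 21.23; the t ≤ 66 branch applies.
B = 138.5·ln(21.23 − 10) − 305.0 = 138.5·ln 11.23 − 305.0 = 138.5·2.4186 − 305.0 = 29.975.
Rounded: 30; in hex, 0x1E.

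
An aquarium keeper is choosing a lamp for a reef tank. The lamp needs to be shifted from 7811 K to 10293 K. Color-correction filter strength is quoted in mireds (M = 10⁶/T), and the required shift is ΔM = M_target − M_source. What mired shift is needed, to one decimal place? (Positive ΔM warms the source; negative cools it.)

M_source = 10⁶/7811 = 128.025; M_target = 10⁶/10293 = 97.153.
ΔM = 97.153 − 128.025 = -30.871 → -30.9 mireds, a cooling shift.

-30.9 mireds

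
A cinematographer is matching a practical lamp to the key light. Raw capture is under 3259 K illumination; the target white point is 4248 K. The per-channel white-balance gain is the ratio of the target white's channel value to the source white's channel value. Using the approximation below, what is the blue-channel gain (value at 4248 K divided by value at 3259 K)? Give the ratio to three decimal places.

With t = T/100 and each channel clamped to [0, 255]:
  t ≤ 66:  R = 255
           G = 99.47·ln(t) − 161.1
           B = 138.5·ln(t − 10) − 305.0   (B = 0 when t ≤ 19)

At 3259 K (t = 32.59):
  B = 138.5·ln(32.59 − 10) − 305.0 = 138.5·ln 22.59 − 305.0 = 138.5·3.1175 − 305.0 = 126.775.
At 4248 K (t = 42.48):
  B = 138.5·ln(42.48 − 10) − 305.0 = 138.5·ln 32.48 − 305.0 = 138.5·3.4806 − 305.0 = 177.066.
Gain = 177.066 / 126.775 = 1.3967 → 1.397.

1.397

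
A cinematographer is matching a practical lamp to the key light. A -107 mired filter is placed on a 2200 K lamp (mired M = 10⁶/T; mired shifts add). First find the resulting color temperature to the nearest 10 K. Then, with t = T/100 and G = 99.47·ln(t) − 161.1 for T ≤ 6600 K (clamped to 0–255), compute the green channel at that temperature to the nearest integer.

M_in = 10⁶/2200 = 454.55; M_out = 454.55 + (-107) = 347.55.
T_out = 10⁶/347.55 = 2877.3 K → 2880 K; t = 28.8.
G = 99.47·ln 28.8 − 161.1 = 99.47·3.3604 − 161.1 = 173.157.
Rounded: 173.

173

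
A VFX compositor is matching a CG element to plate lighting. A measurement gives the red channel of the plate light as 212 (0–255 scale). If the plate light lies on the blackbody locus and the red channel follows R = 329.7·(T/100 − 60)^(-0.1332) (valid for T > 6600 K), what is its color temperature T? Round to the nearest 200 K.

8800 K

(t − 60)^(-0.1332) = 212/329.7 = 0.64301.
t − 60 = 0.64301^(1/-0.1332) = 0.64301^(-7.508) = 27.530, so t = 87.530.
T = 100·t = 8753 K → 8800 K to the nearest 200 K.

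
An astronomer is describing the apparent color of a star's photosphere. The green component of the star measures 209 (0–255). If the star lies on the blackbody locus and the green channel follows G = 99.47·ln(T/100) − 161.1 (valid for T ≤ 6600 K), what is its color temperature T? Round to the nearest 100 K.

ln t = (209 + 161.1) / 99.47 = 3.7207.
t = e^3.7207 = 41.294.
T = 100·t = 4129 K → 4100 K to the nearest 100 K.

4100 K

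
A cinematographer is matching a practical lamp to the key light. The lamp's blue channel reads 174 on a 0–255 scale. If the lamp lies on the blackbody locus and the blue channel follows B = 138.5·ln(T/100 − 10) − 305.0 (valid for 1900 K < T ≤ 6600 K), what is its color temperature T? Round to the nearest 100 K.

ln(t − 10) = (174 + 305.0) / 138.5 = 3.4585.
t − 10 = e^3.4585 = 31.769, so t = 41.769.
T = 100·t = 4177 K → 4200 K to the nearest 100 K.

4200 K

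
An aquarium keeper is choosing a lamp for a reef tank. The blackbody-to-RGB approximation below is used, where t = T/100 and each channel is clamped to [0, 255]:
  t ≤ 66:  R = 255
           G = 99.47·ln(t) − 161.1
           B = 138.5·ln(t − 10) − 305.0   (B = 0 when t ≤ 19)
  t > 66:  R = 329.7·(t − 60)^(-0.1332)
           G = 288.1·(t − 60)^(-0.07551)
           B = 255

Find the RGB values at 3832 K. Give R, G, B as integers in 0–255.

R=255, G=202, B=158

t = 3832/100 = 38.32; the t ≤ 66 branch applies.
R = 255 by definition for t ≤ 66.
G = 99.47·ln 38.32 − 161.1 = 99.47·3.6460 − 161.1 = 201.565.
B = 138.5·ln(38.32 − 10) − 305.0 = 138.5·ln 28.32 − 305.0 = 138.5·3.3436 − 305.0 = 158.084.
Rounded: (255, 202, 158).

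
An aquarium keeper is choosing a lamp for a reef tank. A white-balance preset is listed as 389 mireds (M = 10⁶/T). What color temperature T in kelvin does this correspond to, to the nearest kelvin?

2571 K

T = 10⁶ / 389 = 2570.69 K → 2571 K.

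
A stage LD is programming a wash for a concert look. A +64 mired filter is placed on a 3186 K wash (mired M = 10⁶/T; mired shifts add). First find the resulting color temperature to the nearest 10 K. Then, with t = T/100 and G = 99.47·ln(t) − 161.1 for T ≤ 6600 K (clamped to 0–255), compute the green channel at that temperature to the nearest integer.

M_in = 10⁶/3186 = 313.87; M_out = 313.87 + (+64) = 377.87.
T_out = 10⁶/377.87 = 2646.4 K → 2650 K; t = 26.5.
G = 99.47·ln 26.5 − 161.1 = 99.47·3.2771 − 161.1 = 164.878.
Rounded: 165.

165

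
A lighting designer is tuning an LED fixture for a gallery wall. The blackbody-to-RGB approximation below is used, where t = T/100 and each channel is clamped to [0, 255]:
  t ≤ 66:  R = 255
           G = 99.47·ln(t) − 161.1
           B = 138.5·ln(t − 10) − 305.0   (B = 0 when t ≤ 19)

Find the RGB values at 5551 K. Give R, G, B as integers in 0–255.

R=255, G=238, B=224

t = 5551/100 = 55.51; the t ≤ 66 branch applies.
R = 255 by definition for t ≤ 66.
G = 99.47·ln 55.51 − 161.1 = 99.47·4.0166 − 161.1 = 238.428.
B = 138.5·ln(55.51 − 10) − 305.0 = 138.5·ln 45.51 − 305.0 = 138.5·3.8179 − 305.0 = 223.784.
Rounded: (255, 238, 224).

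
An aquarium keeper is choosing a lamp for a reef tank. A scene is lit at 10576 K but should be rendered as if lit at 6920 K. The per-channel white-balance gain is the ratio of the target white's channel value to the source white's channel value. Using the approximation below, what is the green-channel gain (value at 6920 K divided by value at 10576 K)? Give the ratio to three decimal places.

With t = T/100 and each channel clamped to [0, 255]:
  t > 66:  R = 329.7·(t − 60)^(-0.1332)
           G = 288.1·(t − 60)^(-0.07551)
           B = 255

At 10576 K (t = 105.76):
  G = 288.1·(105.76 − 60)^(-0.07551) = 288.1·45.76^(-0.07551) = 288.1·0.74923 = 215.854.
At 6920 K (t = 69.2):
  G = 288.1·(69.2 − 60)^(-0.07551) = 288.1·9.2^(-0.07551) = 288.1·0.84572 = 243.651.
Gain = 243.651 / 215.854 = 1.1288 → 1.129.

1.129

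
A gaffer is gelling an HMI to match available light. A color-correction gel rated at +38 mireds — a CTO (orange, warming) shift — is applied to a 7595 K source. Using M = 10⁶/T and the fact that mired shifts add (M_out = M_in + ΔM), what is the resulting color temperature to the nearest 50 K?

M_in = 10⁶/7595 = 131.67 mireds.
M_out = 131.67 + (+38) = 169.67 mireds.
T_out = 10⁶/169.67 = 5893.9 K → 5900 K.

5900 K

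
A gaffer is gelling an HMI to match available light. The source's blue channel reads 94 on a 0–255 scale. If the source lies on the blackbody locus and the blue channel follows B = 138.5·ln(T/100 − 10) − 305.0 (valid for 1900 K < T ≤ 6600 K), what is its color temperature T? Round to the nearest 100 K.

2800 K

ln(t − 10) = (94 + 305.0) / 138.5 = 2.8809.
t − 10 = e^2.8809 = 17.830, so t = 27.830.
T = 100·t = 2783 K → 2800 K to the nearest 100 K.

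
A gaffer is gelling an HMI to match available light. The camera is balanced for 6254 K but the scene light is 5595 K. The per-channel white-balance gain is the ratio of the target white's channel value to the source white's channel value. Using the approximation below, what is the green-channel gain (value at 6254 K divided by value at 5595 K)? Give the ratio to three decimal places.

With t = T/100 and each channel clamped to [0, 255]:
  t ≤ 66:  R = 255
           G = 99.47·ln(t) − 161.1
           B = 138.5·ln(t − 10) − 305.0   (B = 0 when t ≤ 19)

1.046

At 5595 K (t = 55.95):
  G = 99.47·ln 55.95 − 161.1 = 99.47·4.0245 − 161.1 = 239.213.
At 6254 K (t = 62.54):
  G = 99.47·ln 62.54 − 161.1 = 99.47·4.1358 − 161.1 = 250.289.
Gain = 250.289 / 239.213 = 1.0463 → 1.046.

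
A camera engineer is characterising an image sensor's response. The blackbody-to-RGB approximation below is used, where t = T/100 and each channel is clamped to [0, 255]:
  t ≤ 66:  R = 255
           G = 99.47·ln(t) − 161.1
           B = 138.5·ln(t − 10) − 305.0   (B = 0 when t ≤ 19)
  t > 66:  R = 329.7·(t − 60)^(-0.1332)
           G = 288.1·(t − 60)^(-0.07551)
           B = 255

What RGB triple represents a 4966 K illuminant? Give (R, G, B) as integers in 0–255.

t = 4966/100 = 49.66; the t ≤ 66 branch applies.
R = 255 by definition for t ≤ 66.
G = 99.47·ln 49.66 − 161.1 = 99.47·3.9052 − 161.1 = 227.350.
B = 138.5·ln(49.66 − 10) − 305.0 = 138.5·ln 39.66 − 305.0 = 138.5·3.6803 − 305.0 = 204.728.
Rounded: (255, 227, 205).

(255, 227, 205)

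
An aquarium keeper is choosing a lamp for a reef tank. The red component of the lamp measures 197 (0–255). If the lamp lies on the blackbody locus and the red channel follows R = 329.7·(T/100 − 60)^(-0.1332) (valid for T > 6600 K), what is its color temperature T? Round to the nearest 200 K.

10800 K

(t − 60)^(-0.1332) = 197/329.7 = 0.59751.
t − 60 = 0.59751^(1/-0.1332) = 0.59751^(-7.508) = 47.761, so t = 107.761.
T = 100·t = 10776 K → 10800 K to the nearest 200 K.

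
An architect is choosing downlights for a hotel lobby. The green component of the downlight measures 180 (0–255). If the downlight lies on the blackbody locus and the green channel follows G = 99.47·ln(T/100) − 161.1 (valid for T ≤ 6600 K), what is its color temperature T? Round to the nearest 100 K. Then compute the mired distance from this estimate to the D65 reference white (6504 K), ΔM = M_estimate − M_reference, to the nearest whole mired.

+169 mireds

ln t = (180 + 161.1) / 99.47 = 3.4292.
t = e^3.4292 = 30.851.
T = 100·t = 3085 K → 3100 K to the nearest 100 K.
M_estimate = 10⁶/3100 = 322.58; M_reference = 10⁶/6504 = 153.75.
ΔM = 322.58 − 153.75 = 168.83 → +169 mireds.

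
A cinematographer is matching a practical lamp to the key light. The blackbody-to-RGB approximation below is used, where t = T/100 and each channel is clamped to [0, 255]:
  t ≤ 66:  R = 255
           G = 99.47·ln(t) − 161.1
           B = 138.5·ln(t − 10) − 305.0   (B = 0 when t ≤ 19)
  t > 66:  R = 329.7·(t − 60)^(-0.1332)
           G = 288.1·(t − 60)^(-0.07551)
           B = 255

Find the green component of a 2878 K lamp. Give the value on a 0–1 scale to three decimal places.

t = 2878/100 = 28.78; the t ≤ 66 branch applies.
G = 99.47·ln 28.78 − 161.1 = 99.47·3.3597 − 161.1 = 173.087.
On a 0–1 scale: 173.087/255 = 0.6788 → 0.679.

0.679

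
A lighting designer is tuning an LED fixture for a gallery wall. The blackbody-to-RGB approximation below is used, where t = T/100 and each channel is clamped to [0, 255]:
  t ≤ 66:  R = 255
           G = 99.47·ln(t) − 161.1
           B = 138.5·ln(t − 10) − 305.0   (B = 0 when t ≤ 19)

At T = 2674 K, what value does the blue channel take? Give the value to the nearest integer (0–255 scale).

85

t = 2674/100 = 26.74; the t ≤ 66 branch applies.
B = 138.5·ln(26.74 − 10) − 305.0 = 138.5·ln 16.74 − 305.0 = 138.5·2.8178 − 305.0 = 85.265.
Rounded: 85.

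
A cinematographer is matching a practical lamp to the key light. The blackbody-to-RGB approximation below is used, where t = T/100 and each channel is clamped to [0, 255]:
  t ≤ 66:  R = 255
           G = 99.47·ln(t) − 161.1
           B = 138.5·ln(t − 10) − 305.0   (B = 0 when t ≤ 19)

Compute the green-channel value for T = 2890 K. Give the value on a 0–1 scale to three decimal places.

0.680

t = 2890/100 = 28.9; the t ≤ 66 branch applies.
G = 99.47·ln 28.9 − 161.1 = 99.47·3.3638 − 161.1 = 173.501.
On a 0–1 scale: 173.501/255 = 0.6804 → 0.680.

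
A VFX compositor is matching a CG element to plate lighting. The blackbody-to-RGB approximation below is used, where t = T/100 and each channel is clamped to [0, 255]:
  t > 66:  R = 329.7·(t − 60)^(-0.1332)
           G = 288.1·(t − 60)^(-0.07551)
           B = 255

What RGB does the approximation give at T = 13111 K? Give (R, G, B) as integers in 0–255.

(187, 209, 255)

t = 13111/100 = 131.11; the t > 66 branch applies.
R = 329.7·(131.11 − 60)^(-0.1332) = 329.7·71.11^(-0.1332) = 329.7·0.56666 = 186.828.
G = 288.1·(131.11 − 60)^(-0.07551) = 288.1·71.11^(-0.07551) = 288.1·0.72470 = 208.787.
B = 255 by definition for t > 66.
Rounded: (187, 209, 255).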